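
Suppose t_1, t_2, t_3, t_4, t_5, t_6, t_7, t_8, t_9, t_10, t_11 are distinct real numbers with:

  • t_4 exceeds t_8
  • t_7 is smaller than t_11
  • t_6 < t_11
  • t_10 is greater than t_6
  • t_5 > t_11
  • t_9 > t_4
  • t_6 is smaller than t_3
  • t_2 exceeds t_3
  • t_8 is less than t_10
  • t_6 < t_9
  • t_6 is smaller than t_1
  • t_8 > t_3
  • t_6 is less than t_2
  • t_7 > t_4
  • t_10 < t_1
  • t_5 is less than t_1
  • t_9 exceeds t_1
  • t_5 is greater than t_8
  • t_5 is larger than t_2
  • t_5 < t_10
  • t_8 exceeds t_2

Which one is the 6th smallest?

Chaining the given pairs: t_6 < t_3 < t_2 < t_8 < t_4 < t_7 < t_11 < t_5 < t_10 < t_1 < t_9.
Counting 6 from the smallest end gives t_7.

t_7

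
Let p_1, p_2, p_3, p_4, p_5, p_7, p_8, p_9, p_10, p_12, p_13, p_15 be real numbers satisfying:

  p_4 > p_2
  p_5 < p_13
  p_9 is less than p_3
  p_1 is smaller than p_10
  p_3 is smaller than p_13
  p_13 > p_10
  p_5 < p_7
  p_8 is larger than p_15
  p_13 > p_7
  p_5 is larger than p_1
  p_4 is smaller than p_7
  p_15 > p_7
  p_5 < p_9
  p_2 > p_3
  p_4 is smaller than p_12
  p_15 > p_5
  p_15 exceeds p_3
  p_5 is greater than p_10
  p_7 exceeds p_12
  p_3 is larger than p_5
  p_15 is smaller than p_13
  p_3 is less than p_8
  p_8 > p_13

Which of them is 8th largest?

p_3

The consecutive relations fix a unique order: p_1 < p_10 < p_5 < p_9 < p_3 < p_2 < p_4 < p_12 < p_7 < p_15 < p_13 < p_8.
The 8th largest is p_3.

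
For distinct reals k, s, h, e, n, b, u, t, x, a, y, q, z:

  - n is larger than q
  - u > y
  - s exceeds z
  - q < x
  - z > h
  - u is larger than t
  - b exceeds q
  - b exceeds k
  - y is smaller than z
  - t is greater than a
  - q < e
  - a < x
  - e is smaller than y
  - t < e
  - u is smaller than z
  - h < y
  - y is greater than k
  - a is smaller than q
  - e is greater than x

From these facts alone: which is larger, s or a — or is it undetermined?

s

a < q and q < x give a < x.
Then x < e extends the chain to e.
With e < y: a < q < x < e < y.
Then y < u extends the chain to u.
Then u < z extends the chain to z.
Then z < s extends the chain to s.
So s is larger.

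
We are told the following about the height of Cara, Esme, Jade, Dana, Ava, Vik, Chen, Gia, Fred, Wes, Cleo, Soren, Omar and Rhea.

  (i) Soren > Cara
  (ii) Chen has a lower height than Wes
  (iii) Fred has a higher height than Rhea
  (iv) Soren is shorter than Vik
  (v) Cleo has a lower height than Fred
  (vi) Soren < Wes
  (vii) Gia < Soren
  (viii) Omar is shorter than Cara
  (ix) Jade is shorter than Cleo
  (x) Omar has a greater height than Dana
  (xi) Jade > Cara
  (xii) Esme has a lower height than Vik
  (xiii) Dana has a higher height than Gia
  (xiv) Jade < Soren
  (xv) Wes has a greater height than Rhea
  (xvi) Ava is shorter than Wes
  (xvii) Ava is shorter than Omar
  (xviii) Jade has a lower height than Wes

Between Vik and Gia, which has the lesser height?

Gia

Link the given pairs in sequence: Gia < Dana; Dana < Omar; Omar < Cara; Cara < Jade; Jade < Soren; Soren < Vik.
Chaining these gives Gia < Dana < Omar < Cara < Jade < Soren < Vik.
So Gia < Vik; Gia is the shorter of the two.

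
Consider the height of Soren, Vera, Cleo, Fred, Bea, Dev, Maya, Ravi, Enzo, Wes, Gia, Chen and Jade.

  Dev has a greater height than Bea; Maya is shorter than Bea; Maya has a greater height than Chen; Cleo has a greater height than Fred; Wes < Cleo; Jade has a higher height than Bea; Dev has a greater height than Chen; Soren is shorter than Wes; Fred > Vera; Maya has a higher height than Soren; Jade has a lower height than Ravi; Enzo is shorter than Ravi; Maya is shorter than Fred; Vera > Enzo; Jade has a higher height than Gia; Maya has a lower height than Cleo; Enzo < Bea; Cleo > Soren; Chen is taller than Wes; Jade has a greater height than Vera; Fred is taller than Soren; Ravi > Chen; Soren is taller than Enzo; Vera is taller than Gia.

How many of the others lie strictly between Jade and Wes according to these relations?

Chaining upward from Wes reaches: Chen, Maya, Bea, Ravi, Dev, Fred, Cleo.
Chaining downward from Jade reaches: Gia, Enzo, Soren, Chen, Maya, Vera, Bea.
Strictly between Wes and Jade are those in both lists: Chen, Maya, Bea — 3 elements.

3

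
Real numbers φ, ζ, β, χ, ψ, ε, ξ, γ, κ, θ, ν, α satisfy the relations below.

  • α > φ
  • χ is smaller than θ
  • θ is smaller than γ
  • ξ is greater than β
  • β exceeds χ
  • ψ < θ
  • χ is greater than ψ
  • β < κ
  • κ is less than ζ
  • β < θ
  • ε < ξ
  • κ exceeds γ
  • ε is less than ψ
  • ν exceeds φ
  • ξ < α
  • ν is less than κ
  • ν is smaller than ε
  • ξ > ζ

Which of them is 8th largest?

χ

Chaining the given pairs: φ < ν < ε < ψ < χ < β < θ < γ < κ < ζ < ξ < α.
The 8th largest is χ.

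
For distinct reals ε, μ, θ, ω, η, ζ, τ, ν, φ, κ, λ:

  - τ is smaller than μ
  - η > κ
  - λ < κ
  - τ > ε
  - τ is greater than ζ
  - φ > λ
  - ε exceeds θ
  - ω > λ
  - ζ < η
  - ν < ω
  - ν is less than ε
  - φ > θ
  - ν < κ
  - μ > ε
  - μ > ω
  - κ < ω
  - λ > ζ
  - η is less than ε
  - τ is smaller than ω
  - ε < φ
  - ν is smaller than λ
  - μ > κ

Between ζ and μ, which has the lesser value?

ζ < λ < κ < η < ε < τ < ω < μ, by transitivity through λ, κ, η, ε, τ, ω.
So ζ < μ; ζ is the smaller of the two.

ζ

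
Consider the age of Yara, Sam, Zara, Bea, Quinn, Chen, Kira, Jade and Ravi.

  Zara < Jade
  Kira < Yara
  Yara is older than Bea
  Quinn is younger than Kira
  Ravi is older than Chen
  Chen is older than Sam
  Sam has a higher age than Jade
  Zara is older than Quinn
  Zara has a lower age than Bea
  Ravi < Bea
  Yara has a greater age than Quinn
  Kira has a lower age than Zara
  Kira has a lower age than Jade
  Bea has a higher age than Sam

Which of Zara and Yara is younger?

Zara

Zara < Jade and Jade < Sam give Zara < Sam.
With Sam < Chen: Zara < Jade < Sam < Chen.
With Chen < Ravi: Zara < Jade < Sam < Chen < Ravi.
Then Ravi < Bea extends the chain to Bea.
With Bea < Yara: Zara < Jade < Sam < Chen < Ravi < Bea < Yara.
So Zara < Yara; Zara is the younger of the two.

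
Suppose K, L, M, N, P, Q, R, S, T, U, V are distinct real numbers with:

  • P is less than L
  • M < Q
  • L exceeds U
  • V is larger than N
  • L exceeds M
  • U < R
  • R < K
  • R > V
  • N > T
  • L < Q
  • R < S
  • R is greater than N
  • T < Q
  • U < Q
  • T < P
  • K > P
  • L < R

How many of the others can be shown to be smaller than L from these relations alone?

Directly below L: U, P, M.
One step further: T (4 so far).
Nothing else is reachable below L; 4 in all.

4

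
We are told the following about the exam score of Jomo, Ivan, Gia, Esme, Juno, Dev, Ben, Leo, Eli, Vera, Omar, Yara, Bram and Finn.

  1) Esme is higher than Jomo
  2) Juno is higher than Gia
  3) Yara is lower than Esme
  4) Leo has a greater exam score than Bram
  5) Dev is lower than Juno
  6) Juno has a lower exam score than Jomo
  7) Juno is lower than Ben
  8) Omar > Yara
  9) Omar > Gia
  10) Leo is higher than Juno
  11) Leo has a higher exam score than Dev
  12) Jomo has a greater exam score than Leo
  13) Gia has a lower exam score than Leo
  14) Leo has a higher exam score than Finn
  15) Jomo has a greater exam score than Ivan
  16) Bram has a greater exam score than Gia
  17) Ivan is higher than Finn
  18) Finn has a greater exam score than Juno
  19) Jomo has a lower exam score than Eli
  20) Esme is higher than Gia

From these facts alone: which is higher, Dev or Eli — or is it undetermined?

Eli

The relevant relations are Dev < Juno; Juno < Finn; Finn < Ivan; Ivan < Jomo; Jomo < Eli.
Together: Dev < Juno < Finn < Ivan < Jomo < Eli.
So Eli is higher.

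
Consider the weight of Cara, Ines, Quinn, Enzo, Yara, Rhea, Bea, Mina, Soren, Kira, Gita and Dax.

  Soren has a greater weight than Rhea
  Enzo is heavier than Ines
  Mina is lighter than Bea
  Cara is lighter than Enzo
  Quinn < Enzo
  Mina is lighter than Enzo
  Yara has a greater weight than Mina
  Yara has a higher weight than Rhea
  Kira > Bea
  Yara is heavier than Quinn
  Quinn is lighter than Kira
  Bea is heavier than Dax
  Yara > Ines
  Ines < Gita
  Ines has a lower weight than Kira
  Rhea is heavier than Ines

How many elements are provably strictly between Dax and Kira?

1

Chaining upward from Dax reaches: Bea.
Chaining downward from Kira reaches: Ines, Mina, Bea, Quinn.
Strictly between Dax and Kira are those in both lists: Bea — 1 element.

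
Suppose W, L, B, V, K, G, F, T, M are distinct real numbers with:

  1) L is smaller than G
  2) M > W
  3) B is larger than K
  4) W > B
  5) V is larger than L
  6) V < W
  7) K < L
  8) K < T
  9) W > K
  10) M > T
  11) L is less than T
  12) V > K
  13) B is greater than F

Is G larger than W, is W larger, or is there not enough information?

Following every chain through W: above W we get M; below W we get K, L, F, B, V.
G is not reached, and no chain runs the other way from G to W.
So the given relations leave the order of W and G undetermined.

undetermined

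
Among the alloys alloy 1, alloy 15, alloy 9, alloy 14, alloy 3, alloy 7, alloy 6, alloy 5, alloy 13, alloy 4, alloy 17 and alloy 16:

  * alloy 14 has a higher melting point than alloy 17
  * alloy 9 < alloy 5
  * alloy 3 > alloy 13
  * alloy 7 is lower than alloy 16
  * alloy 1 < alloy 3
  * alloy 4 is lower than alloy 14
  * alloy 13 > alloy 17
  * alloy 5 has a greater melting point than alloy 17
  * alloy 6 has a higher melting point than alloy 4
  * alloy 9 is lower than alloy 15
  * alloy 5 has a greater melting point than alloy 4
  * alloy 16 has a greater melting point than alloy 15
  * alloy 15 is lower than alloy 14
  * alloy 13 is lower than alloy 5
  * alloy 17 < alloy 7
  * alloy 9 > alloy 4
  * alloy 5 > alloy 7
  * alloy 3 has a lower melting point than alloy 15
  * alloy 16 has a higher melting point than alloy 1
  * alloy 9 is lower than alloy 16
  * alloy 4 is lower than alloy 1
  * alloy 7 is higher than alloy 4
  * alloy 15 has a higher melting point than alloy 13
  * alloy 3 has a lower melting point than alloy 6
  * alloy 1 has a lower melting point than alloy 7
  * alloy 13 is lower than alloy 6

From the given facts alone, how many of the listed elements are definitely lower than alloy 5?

6

From alloy 5 the given relations immediately reach alloy 4, alloy 17, alloy 13, alloy 9, alloy 7.
From those, alloy 1 — 6 in total.
Nothing else is reachable below alloy 5; 6 in all.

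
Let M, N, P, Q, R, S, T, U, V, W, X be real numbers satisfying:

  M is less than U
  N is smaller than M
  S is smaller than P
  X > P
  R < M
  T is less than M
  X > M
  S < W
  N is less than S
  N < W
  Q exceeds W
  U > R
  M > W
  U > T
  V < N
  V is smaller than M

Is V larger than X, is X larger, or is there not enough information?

X

Link the given pairs in sequence: V < N; N < S; S < W; W < M; M < X.
Together: V < N < S < W < M < X.
So X is larger.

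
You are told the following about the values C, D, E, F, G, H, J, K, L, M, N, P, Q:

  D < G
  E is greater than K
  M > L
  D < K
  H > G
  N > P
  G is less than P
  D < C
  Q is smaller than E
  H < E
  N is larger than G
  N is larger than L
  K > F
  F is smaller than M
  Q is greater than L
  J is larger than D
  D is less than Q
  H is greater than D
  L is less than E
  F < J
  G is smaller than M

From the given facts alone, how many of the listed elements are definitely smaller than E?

Directly below E: L, K, Q, H.
One step further: D, G, F (7 so far).
Nothing else is reachable below E; 7 in all.

7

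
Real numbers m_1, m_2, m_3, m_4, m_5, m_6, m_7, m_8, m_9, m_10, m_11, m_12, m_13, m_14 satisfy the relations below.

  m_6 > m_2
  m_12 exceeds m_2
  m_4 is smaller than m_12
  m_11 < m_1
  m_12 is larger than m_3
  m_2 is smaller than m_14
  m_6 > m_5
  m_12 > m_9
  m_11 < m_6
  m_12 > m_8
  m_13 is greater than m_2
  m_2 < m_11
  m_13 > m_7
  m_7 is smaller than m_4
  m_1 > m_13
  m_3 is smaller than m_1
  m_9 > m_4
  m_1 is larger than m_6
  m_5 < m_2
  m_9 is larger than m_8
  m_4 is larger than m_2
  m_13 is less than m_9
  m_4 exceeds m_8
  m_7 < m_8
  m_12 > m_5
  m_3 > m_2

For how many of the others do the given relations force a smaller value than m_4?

4

From m_4 the given relations immediately reach m_2, m_7, m_8.
From those, m_5 — 4 in total.
No other element is forced below m_4 by the given relations, so the count is 4.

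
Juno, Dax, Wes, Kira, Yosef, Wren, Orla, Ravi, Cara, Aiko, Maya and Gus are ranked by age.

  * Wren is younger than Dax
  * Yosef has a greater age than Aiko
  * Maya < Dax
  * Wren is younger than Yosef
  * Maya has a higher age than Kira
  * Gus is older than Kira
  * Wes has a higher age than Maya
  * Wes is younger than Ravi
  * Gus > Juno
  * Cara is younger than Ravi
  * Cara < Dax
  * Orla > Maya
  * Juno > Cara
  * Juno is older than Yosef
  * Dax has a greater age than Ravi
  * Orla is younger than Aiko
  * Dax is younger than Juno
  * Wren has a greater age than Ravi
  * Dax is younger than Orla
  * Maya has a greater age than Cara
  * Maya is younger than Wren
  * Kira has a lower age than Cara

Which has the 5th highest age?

Chaining the given pairs: Kira < Cara < Maya < Wes < Ravi < Wren < Dax < Orla < Aiko < Yosef < Juno < Gus.
The 5th largest is Orla.

Orla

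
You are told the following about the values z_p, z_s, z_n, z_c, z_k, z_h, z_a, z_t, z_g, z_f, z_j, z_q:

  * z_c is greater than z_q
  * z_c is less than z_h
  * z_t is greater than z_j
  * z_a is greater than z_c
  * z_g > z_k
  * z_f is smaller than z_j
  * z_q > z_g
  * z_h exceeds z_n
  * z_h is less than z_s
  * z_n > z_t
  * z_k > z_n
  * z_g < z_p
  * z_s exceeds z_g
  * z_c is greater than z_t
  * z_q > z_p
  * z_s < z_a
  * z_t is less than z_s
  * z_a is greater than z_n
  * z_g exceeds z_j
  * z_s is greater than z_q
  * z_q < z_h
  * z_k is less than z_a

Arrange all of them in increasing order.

z_f < z_j < z_t < z_n < z_k < z_g < z_p < z_q < z_c < z_h < z_s < z_a

Nothing is placed below z_f, so it is least; from there z_f < z_j; z_j < z_t; z_t < z_n; z_n < z_k; z_k < z_g; z_g < z_p; z_p < z_q; z_q < z_c; z_c < z_h; z_h < z_s; z_s < z_a, each given directly.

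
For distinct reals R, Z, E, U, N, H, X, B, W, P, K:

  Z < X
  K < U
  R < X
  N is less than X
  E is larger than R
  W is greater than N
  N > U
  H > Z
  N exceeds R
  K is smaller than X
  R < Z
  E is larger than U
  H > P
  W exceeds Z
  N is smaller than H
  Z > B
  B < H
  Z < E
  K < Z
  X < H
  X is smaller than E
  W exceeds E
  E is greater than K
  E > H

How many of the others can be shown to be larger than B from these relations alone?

From B the given relations immediately reach Z, H.
From those, X, E, W — 5 in total.
Nothing else is reachable above B; 5 in all.

5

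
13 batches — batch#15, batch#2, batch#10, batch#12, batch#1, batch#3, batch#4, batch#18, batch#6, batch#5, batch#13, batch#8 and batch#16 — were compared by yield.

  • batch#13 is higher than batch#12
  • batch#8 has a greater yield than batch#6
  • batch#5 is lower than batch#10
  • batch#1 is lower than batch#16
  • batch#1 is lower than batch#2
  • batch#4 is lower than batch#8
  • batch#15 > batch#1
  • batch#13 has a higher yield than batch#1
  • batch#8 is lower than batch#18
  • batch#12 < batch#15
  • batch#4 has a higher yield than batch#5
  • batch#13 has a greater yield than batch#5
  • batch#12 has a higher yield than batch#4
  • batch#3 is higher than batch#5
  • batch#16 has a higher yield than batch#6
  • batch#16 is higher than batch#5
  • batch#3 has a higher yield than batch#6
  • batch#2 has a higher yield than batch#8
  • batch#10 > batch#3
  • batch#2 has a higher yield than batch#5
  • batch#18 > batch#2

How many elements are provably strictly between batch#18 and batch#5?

3

Chaining upward from batch#5 reaches: batch#4, batch#8, batch#2, batch#12, batch#3, batch#16, batch#15, batch#13, batch#10.
Chaining downward from batch#18 reaches: batch#6, batch#4, batch#8, batch#1, batch#2.
Strictly between batch#5 and batch#18 are those in both lists: batch#4, batch#8, batch#2 — 3 elements.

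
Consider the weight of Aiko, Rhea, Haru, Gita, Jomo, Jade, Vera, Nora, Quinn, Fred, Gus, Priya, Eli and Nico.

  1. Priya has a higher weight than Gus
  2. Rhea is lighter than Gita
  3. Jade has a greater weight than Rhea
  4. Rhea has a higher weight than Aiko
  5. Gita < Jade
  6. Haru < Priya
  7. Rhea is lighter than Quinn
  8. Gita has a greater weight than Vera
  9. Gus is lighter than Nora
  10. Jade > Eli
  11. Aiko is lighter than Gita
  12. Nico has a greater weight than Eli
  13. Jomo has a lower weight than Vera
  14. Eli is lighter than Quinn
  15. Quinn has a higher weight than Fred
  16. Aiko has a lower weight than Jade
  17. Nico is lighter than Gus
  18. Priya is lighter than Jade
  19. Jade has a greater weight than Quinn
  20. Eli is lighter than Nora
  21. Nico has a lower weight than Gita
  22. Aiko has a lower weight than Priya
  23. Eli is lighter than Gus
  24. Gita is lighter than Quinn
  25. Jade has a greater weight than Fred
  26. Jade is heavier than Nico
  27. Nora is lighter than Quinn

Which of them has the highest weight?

Jade

Chaining downward from Jade: directly below it, Eli, Nico, Aiko, Rhea, Gita, Fred, Priya, Quinn; then Haru, Gus, Vera, Nora; then Jomo.
That covers every other element, and nothing is given above Jade, so Jade is the highest weight.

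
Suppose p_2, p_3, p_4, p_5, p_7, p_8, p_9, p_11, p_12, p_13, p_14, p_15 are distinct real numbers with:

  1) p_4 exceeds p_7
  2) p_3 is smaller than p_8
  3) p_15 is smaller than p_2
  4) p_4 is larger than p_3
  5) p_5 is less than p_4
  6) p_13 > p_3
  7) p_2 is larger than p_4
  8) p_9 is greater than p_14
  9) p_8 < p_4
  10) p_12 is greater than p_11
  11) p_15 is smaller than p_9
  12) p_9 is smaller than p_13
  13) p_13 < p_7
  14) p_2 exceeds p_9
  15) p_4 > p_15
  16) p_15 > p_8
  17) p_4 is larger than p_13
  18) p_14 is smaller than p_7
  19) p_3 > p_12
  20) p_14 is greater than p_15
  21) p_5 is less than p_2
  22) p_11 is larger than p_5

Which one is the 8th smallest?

p_9

Piecing the relations together gives one ordering: p_5 < p_11 < p_12 < p_3 < p_8 < p_15 < p_14 < p_9 < p_13 < p_7 < p_4 < p_2.
Counting 8 from the smallest end gives p_9.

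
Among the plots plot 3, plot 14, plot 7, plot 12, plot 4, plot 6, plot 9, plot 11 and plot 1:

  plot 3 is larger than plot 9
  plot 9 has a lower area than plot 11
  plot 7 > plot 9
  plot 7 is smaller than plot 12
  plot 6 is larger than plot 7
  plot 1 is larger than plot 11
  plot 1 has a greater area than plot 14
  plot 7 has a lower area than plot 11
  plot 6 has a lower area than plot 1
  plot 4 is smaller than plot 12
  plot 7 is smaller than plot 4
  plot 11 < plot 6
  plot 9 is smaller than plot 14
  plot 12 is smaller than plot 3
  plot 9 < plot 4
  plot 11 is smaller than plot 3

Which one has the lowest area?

Chaining upward from plot 9: directly above it, plot 7, plot 4, plot 11, plot 14, plot 3; then plot 6, plot 12, plot 1.
That covers every other element, and nothing is given below plot 9, so plot 9 is the lowest area.

plot 9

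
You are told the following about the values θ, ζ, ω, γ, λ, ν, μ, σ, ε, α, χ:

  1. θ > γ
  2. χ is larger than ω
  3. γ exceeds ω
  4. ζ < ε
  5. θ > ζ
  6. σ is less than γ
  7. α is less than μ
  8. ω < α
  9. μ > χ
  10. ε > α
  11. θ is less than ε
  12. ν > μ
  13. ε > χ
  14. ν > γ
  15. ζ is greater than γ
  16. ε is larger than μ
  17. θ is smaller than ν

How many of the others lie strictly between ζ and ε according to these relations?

1

Chaining upward from ζ reaches: θ, ν.
Chaining downward from ε reaches: ω, χ, σ, γ, α, μ, θ.
Strictly between ζ and ε are those in both lists: θ — 1 element.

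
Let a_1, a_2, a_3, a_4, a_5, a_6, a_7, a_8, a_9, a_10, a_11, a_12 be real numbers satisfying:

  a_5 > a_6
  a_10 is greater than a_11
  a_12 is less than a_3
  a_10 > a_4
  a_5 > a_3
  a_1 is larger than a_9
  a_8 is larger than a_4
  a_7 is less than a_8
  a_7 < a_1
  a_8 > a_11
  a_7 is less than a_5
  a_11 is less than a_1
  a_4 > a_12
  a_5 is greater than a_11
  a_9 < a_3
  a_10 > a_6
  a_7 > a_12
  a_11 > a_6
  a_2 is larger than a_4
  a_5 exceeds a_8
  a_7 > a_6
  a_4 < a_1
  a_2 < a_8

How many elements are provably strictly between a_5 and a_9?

1

Chaining upward from a_9 reaches: a_3, a_1.
Chaining downward from a_5 reaches: a_6, a_12, a_4, a_2, a_11, a_7, a_3, a_8.
Strictly between a_9 and a_5 are those in both lists: a_3 — 1 element.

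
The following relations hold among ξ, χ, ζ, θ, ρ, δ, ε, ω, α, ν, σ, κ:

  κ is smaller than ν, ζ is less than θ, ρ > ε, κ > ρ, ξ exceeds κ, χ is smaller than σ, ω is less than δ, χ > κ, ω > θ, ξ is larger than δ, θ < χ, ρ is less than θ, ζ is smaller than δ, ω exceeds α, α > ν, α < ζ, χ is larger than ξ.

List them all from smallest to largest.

Each adjacent pair is fixed by a given relation: ε < ρ; ρ < κ; κ < ν; ν < α; α < ζ; ζ < θ; θ < ω; ω < δ; δ < ξ; ξ < χ; χ < σ. Chaining them end to end gives the full order.

ε < ρ < κ < ν < α < ζ < θ < ω < δ < ξ < χ < σ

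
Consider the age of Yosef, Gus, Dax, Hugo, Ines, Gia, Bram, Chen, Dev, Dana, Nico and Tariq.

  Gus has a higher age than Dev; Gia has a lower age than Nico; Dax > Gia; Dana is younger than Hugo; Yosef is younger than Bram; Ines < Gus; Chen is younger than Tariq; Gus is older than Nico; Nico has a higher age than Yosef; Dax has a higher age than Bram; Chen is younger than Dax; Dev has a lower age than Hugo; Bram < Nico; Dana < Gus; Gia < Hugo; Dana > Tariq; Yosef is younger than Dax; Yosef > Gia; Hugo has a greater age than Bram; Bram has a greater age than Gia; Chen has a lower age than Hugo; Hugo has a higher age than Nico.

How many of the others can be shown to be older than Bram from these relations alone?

Directly above Bram: Dax, Nico, Hugo.
One step further: Gus (4 so far).
Nothing else is reachable above Bram; 4 in all.

4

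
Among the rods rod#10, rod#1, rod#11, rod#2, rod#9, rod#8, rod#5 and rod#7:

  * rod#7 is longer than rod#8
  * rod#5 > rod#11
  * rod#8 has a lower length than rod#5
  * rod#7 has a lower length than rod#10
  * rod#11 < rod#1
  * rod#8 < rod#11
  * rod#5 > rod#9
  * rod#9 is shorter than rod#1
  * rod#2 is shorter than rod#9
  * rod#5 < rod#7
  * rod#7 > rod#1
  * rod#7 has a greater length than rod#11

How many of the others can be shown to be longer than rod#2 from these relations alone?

5

The elements the relations force above rod#2 are rod#9, rod#1, rod#5, rod#7, rod#10 — no chain reaches any other.
That is 5.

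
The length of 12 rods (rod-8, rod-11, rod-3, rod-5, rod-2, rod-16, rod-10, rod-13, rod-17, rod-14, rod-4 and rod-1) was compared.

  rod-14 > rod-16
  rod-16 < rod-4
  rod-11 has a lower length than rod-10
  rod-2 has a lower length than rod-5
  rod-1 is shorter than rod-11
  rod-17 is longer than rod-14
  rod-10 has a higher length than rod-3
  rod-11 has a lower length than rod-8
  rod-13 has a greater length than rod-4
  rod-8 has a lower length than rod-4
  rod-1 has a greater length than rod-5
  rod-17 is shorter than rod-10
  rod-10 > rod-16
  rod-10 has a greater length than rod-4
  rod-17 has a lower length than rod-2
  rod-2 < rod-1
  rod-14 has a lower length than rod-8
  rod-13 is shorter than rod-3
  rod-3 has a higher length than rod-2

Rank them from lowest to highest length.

The consecutive links are each given: rod-16 < rod-14; rod-14 < rod-17; rod-17 < rod-2; rod-2 < rod-5; rod-5 < rod-1; rod-1 < rod-11; rod-11 < rod-8; rod-8 < rod-4; rod-4 < rod-13; rod-13 < rod-3; rod-3 < rod-10.

rod-16 < rod-14 < rod-17 < rod-2 < rod-5 < rod-1 < rod-11 < rod-8 < rod-4 < rod-13 < rod-3 < rod-10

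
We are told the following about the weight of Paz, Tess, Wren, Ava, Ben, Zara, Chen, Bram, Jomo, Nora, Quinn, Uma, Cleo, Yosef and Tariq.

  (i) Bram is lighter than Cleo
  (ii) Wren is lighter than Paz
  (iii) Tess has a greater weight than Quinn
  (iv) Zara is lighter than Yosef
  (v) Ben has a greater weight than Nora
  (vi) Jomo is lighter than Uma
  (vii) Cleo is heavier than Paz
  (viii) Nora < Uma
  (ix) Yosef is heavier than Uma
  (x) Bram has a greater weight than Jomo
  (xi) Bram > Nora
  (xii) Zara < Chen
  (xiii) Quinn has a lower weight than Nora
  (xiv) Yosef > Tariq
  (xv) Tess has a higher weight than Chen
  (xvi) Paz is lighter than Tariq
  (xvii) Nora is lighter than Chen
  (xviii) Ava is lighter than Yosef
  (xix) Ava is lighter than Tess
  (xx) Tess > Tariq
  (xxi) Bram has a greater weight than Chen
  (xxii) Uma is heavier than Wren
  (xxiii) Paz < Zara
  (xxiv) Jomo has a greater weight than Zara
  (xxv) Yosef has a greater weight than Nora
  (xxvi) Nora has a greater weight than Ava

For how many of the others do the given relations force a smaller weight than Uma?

Directly below Uma: Wren, Nora, Jomo.
One step further: Quinn, Ava, Zara (6 so far).
One step further: Paz (7 so far).
No other element is forced below Uma by the given relations, so the count is 7.

7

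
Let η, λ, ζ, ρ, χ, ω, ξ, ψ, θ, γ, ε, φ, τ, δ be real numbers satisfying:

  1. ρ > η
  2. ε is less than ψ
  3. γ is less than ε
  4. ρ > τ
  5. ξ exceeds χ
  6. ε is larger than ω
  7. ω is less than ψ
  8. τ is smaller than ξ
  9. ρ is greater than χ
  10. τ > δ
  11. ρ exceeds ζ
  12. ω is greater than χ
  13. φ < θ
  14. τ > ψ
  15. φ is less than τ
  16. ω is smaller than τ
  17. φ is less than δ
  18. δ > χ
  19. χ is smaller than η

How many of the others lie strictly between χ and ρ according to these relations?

6

The relations place χ below ρ. An element lies strictly between them when it is forced above χ and also forced below ρ.
Above χ: {ω, ε, ψ, η, δ, τ, ξ}. Below ρ: {γ, ω, ε, ψ, φ, η, δ, τ, ζ}.
Intersection: {ω, ε, ψ, η, δ, τ} — 6.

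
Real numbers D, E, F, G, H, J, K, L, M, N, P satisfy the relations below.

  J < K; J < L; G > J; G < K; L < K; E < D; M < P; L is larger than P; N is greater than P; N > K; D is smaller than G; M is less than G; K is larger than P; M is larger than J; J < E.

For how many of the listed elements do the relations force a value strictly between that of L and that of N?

1

The relations place L below N. An element lies strictly between them when it is forced above L and also forced below N.
Above L: {K}. Below N: {J, M, P, E, D, G, K}.
Intersection: {K} — 1.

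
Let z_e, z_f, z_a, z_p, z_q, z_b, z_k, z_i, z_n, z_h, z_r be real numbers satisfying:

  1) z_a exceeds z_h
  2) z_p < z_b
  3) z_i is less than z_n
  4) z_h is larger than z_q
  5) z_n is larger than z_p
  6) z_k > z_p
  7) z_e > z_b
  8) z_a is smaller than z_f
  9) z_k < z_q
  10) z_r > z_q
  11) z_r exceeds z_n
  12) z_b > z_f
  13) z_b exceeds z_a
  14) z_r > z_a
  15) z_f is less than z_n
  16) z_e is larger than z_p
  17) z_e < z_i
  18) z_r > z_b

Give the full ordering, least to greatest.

Each adjacent pair is fixed by a given relation: z_p < z_k; z_k < z_q; z_q < z_h; z_h < z_a; z_a < z_f; z_f < z_b; z_b < z_e; z_e < z_i; z_i < z_n; z_n < z_r. Chaining them end to end gives the full order.

z_p < z_k < z_q < z_h < z_a < z_f < z_b < z_e < z_i < z_n < z_r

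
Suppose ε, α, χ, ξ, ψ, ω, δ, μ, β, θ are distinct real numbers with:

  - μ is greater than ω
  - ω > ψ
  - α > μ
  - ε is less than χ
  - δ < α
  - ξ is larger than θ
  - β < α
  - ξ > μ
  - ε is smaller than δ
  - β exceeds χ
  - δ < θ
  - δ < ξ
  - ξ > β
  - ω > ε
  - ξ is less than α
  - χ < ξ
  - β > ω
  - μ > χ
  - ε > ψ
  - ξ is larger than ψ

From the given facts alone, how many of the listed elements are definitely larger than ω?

Directly above ω: μ, β.
One step further: ξ, α (4 so far).
No other element is forced above ω by the given relations, so the count is 4.

4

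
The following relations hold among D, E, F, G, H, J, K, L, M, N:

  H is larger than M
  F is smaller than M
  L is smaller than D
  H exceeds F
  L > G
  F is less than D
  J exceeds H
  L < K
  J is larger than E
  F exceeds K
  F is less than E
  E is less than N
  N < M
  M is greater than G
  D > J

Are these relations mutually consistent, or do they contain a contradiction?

Every relation is compatible with G < L < K < F < E < N < M < H < J < D; the set is consistent.

consistent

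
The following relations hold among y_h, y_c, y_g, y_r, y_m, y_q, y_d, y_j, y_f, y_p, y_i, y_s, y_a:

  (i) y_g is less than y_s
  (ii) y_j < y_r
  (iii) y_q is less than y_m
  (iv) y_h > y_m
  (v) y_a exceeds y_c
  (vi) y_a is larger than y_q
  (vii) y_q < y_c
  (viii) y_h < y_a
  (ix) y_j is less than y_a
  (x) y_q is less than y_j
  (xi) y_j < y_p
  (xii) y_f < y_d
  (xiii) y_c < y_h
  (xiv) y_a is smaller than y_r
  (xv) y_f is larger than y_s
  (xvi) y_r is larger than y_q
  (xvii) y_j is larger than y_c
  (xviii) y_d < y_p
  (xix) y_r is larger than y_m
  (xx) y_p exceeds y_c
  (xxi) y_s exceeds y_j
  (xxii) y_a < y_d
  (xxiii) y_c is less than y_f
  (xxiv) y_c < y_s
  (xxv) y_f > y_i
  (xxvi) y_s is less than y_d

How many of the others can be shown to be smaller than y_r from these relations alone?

6

The elements the relations force below y_r are y_q, y_c, y_m, y_j, y_h, y_a — no chain reaches any other.
That is 6.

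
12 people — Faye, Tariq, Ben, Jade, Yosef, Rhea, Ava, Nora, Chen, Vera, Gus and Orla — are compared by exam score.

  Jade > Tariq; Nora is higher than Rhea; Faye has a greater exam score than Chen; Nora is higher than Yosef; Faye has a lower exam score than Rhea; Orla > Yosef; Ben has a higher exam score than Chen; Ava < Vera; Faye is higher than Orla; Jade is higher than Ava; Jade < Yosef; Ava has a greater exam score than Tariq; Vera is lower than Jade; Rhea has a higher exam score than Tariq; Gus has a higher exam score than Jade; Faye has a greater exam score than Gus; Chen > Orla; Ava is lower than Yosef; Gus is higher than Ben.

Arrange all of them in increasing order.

Tariq < Ava < Vera < Jade < Yosef < Orla < Chen < Ben < Gus < Faye < Rhea < Nora

The consecutive links are each given: Tariq < Ava; Ava < Vera; Vera < Jade; Jade < Yosef; Yosef < Orla; Orla < Chen; Chen < Ben; Ben < Gus; Gus < Faye; Faye < Rhea; Rhea < Nora.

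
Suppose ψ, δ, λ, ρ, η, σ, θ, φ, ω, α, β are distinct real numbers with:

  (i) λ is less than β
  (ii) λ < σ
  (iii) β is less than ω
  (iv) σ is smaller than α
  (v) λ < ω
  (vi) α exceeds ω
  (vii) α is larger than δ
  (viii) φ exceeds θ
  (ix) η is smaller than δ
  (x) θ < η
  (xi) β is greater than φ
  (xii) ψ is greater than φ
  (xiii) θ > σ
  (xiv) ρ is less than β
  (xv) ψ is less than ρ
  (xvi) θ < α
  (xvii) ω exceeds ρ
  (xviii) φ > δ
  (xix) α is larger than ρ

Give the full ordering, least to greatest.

Each adjacent pair is fixed by a given relation: λ < σ; σ < θ; θ < η; η < δ; δ < φ; φ < ψ; ψ < ρ; ρ < β; β < ω; ω < α. Chaining them end to end gives the full order.

λ < σ < θ < η < δ < φ < ψ < ρ < β < ω < α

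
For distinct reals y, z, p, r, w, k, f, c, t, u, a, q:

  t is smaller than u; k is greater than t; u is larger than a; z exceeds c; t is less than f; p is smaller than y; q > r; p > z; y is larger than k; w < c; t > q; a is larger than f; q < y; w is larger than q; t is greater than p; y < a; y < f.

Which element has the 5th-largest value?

Chaining the given pairs: r < q < w < c < z < p < t < k < y < f < a < u.
Counting 5 from the largest end gives k.

k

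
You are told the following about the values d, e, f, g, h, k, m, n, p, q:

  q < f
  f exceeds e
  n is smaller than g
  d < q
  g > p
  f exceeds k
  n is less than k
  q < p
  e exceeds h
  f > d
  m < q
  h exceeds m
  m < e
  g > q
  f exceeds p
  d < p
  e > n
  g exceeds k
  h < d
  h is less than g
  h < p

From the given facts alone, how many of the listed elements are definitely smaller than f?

8

From f the given relations immediately reach d, q, k, p, e.
From those, m, h, n — 8 in total.
No other element is forced below f by the given relations, so the count is 8.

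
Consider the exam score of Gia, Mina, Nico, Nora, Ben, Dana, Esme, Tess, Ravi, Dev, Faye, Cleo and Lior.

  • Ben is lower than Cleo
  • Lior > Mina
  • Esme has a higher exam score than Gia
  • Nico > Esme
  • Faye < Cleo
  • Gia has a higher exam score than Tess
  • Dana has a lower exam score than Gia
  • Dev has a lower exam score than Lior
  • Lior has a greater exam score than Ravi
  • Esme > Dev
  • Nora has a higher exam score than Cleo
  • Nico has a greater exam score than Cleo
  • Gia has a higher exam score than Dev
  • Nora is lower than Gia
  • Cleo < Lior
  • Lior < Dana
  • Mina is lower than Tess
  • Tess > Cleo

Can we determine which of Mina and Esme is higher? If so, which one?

Mina < Lior and Lior < Dana give Mina < Dana.
Then Dana < Gia extends the chain to Gia.
With Gia < Esme: Mina < Lior < Dana < Gia < Esme.
So Esme is higher.

Esme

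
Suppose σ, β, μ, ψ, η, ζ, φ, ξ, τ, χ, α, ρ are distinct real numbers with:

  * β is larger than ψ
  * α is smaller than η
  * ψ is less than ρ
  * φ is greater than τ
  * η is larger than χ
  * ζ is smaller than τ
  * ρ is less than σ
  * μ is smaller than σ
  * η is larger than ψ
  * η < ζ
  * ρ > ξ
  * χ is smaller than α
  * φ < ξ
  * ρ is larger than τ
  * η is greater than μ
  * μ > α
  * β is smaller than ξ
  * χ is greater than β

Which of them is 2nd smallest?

β

The consecutive relations fix a unique order: ψ < β < χ < α < μ < η < ζ < τ < φ < ξ < ρ < σ.
Counting 2 from the smallest end gives β.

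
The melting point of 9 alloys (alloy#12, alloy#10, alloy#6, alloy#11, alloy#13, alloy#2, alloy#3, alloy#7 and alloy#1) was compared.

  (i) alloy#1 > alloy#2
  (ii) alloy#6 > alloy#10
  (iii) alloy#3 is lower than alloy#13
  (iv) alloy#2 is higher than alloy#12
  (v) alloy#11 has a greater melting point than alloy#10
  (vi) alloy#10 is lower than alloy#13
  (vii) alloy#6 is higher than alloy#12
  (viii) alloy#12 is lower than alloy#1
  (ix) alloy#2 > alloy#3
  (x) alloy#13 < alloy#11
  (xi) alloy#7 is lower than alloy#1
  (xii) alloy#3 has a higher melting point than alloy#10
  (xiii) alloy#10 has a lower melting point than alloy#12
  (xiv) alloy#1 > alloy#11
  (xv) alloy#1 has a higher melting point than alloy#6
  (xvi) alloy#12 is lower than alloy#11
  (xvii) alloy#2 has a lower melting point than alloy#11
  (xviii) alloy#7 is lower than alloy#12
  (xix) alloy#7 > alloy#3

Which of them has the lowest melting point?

alloy#10

Chaining upward from alloy#10: directly above it, alloy#3, alloy#12, alloy#13, alloy#6, alloy#11; then alloy#7, alloy#2, alloy#1.
That covers every other element, and nothing is given below alloy#10, so alloy#10 is the lowest melting point.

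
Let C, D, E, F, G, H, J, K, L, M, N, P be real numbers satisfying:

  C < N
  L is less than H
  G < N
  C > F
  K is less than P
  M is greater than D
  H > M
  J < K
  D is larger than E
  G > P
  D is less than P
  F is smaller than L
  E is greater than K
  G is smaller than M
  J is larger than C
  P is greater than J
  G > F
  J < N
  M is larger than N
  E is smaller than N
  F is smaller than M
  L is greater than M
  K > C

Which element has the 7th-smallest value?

The consecutive relations fix a unique order: F < C < J < K < E < D < P < G < N < M < L < H.
Counting 7 from the smallest end gives P.

P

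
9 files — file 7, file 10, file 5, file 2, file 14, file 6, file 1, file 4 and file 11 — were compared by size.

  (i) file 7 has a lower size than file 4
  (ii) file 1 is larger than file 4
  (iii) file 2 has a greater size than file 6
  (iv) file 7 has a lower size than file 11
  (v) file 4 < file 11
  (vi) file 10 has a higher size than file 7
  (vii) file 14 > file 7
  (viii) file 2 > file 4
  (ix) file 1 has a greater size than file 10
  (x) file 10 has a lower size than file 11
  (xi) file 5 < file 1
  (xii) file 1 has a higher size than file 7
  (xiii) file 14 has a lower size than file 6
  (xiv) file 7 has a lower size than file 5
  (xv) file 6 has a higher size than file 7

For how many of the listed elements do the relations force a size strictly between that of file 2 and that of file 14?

1

The relations place file 14 below file 2. An element lies strictly between them when it is forced above file 14 and also forced below file 2.
Above file 14: {file 6}. Below file 2: {file 7, file 4, file 6}.
Intersection: {file 6} — 1.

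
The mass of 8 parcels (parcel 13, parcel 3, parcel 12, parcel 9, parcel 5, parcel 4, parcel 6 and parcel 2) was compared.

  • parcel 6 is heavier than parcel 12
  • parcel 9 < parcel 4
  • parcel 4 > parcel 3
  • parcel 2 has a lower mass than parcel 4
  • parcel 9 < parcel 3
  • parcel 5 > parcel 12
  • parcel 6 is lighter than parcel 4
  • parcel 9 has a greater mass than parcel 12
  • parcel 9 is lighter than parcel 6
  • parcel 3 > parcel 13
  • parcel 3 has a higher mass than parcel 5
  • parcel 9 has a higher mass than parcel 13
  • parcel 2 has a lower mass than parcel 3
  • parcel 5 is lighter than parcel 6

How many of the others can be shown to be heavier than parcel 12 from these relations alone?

5

From parcel 12 the given relations immediately reach parcel 9, parcel 5, parcel 6.
From those, parcel 3, parcel 4 — 5 in total.
Nothing else is reachable above parcel 12; 5 in all.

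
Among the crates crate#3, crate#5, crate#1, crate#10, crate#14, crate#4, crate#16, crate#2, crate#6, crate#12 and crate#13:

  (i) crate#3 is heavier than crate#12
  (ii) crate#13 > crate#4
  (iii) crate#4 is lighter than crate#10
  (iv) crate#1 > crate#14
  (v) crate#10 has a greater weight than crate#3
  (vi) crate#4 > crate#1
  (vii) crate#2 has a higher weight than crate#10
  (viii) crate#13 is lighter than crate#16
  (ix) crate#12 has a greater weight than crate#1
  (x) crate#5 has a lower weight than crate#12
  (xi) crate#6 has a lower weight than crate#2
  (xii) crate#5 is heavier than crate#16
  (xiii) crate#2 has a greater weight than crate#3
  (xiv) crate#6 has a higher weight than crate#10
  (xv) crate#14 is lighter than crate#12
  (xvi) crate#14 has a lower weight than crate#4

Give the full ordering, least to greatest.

crate#14 < crate#1 < crate#4 < crate#13 < crate#16 < crate#5 < crate#12 < crate#3 < crate#10 < crate#6 < crate#2

The consecutive links are each given: crate#14 < crate#1; crate#1 < crate#4; crate#4 < crate#13; crate#13 < crate#16; crate#16 < crate#5; crate#5 < crate#12; crate#12 < crate#3; crate#3 < crate#10; crate#10 < crate#6; crate#6 < crate#2.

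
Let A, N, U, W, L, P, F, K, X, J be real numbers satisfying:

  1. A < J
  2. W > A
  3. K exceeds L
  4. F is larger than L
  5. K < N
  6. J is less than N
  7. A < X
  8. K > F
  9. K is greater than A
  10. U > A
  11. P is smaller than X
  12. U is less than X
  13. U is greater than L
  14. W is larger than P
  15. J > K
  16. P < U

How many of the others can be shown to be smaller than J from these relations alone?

4

From J the given relations immediately reach A, K.
From those, L, F — 4 in total.
No other element is forced below J by the given relations, so the count is 4.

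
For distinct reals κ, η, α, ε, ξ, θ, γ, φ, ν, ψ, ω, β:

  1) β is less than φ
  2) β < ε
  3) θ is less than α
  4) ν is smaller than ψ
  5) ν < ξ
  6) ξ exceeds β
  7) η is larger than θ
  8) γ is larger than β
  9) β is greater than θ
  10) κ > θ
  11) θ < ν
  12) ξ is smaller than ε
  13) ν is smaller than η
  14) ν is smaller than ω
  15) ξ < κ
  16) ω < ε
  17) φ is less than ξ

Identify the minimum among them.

Chaining upward from θ: directly above it, ν, β, α, η, κ; then ω, φ, ψ, ξ, γ, ε.
That covers every other element, and nothing is given below θ, so θ is the minimum.

θ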